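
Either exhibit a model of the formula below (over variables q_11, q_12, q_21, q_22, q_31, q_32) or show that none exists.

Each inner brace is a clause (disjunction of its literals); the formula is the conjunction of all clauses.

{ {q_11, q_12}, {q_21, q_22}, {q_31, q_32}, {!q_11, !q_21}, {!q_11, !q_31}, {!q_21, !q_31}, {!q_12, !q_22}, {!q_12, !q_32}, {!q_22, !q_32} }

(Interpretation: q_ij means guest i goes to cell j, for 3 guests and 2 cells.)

Try q_11 = true.
From the singleton clause (!q_21), q_21 = false.
From the singleton clause (q_22), q_22 = true.
From the singleton clause (!q_31), q_31 = false.
From the singleton clause (q_32), q_32 = true.
That conflicts with the unit clause (!q_32).
So q_11 must be the other value — set q_11 = false.
From the singleton clause (q_12), q_12 = true.
From the singleton clause (!q_22), q_22 = false.
From the singleton clause (q_21), q_21 = true.
From the singleton clause (!q_31), q_31 = false.
From the singleton clause (q_32), q_32 = true.
That conflicts with the unit clause (!q_32).
Both values of q_11 lead to a conflict.

UNSATISFIABLE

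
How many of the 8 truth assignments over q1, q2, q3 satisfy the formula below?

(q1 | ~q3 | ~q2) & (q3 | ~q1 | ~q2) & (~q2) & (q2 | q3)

There are 2^3 = 8 truth assignments over (q1, q2, q3).
Check each against the 4 clauses (columns in the order q1, q2, q3):
  F F F  ✗ fails (q2 | q3)
  F F T  ✓ satisfies all
  F T F  ✗ fails (~q2)
  F T T  ✗ fails (q1 | ~q3 | ~q2)
  T F F  ✗ fails (q2 | q3)
  T F T  ✓ satisfies all
  T T F  ✗ fails (q3 | ~q1 | ~q2)
  T T T  ✗ fails (~q2)
2 of the 8 rows are models.

2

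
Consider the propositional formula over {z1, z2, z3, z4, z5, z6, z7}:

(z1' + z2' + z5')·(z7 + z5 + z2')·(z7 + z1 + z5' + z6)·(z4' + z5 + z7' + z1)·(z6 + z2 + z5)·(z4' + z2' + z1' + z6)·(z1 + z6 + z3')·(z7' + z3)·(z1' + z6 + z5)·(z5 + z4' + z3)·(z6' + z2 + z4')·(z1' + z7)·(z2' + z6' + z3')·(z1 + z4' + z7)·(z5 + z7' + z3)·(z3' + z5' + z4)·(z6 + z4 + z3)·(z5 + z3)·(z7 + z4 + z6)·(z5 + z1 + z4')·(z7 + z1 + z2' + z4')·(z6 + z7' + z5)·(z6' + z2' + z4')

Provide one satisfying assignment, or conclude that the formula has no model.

z1=0; z2=0; z3=1; z4=0; z5=0; z6=1; z7=1

Branch on z7: set z7 = 1.
From the singleton clause (z3), z3 = 1.
Branch on z1: set z1 = 0.
From the singleton clause (z6), z6 = 1.
From the singleton clause (z2'), z2 = 0.
From the singleton clause (z4'), z4 = 0.
From the singleton clause (z5'), z5 = 0.
Every clause now holds.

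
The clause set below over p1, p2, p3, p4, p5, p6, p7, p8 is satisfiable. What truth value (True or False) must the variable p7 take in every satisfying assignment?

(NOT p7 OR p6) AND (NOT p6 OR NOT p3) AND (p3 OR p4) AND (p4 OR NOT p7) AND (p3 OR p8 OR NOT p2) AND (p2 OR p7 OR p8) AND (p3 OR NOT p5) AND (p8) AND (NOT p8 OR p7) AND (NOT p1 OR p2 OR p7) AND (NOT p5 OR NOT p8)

True

Suppose p7 = false.
Unit clause (p8) forces p8 = true.
Now (NOT p8) is unsatisfied and unit — conflict.
So every satisfying assignment has p7 = True.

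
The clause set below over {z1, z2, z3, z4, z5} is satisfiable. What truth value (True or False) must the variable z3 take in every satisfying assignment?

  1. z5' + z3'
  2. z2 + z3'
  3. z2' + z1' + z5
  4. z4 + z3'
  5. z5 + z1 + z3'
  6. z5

False

Suppose z3 = 1.
Unit clause (z5') forces z5 = 0.
But (z5) is also a unit clause — contradiction.
So every satisfying assignment has z3 = False.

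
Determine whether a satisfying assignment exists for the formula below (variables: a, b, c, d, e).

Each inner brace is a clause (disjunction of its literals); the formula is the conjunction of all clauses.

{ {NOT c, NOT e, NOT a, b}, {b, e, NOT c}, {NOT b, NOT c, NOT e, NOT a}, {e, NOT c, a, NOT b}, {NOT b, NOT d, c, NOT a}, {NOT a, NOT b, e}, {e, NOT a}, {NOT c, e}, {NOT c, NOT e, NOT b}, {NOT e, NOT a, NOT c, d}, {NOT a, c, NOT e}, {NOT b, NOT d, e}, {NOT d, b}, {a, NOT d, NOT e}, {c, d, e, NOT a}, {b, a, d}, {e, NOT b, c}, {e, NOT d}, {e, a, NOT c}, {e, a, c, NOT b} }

Suppose e = true.
Suppose c = false.
Unit clause (NOT a) forces a = false.
Unit clause (NOT d) forces d = false.
Unit clause (b) forces b = true.
This assignment satisfies each clause.
A satisfying assignment: a=false; b=true; c=false; d=false; e=true.

Yes, satisfiable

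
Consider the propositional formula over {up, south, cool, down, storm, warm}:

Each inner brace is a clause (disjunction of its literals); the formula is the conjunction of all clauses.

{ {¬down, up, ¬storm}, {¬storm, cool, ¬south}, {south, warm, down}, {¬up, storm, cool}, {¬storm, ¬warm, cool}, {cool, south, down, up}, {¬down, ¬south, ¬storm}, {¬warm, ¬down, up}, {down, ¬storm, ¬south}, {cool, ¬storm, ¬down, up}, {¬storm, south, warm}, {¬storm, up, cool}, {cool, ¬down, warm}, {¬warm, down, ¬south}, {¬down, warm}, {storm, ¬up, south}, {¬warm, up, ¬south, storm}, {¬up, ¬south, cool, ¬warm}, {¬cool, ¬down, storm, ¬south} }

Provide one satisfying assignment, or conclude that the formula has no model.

up: True,  south: False,  cool: True,  down: True,  storm: True,  warm: True

Branch on down: set down = True.
(warm) alone gives warm = True.
(up) alone gives up = True.
Branch on storm: set storm = True.
(cool) alone gives cool = True.
(¬south) alone gives south = False.
This assignment satisfies each clause.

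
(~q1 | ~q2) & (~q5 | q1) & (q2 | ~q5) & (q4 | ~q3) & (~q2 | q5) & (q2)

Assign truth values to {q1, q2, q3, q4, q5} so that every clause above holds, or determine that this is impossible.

UNSATISFIABLE

From the singleton clause (q2), q2 = 1.
From the singleton clause (~q1), q1 = 0.
From the singleton clause (~q5), q5 = 0.
Now (q5) is unsatisfied and unit — conflict.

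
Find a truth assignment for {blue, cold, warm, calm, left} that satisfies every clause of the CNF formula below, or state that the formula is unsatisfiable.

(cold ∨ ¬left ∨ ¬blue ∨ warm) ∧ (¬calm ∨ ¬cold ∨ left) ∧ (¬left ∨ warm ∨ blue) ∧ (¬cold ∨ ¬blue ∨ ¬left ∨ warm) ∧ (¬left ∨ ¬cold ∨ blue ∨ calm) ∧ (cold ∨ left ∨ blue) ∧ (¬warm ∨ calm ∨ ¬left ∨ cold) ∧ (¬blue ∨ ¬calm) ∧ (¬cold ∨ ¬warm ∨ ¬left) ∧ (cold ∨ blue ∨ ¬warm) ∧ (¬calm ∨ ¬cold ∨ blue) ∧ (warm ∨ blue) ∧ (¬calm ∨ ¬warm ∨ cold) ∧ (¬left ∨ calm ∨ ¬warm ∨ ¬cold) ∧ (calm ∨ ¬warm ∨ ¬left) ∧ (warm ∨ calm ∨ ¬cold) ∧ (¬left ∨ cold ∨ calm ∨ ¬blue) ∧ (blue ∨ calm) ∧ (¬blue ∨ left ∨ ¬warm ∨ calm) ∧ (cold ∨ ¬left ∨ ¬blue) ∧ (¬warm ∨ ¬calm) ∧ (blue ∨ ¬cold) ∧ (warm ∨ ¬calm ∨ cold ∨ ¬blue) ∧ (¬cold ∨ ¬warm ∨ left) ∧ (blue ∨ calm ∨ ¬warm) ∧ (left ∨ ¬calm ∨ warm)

blue: True; cold: False; warm: False; calm: False; left: False

Case blue = True:
The clause (¬calm) is unit, so calm = False.
Case warm = False:
The clause (¬cold) is unit, so cold = False.
The clause (¬left) is unit, so left = False.
All clauses are satisfied.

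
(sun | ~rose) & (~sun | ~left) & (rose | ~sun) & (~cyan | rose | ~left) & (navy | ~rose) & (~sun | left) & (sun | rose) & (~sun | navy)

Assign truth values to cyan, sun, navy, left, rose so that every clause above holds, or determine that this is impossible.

UNSATISFIABLE

Case sun = 1:
From the singleton clause (~left), left = 0.
That conflicts with the unit clause (left).
So sun must be the other value — set sun = 0.
From the singleton clause (~rose), rose = 0.
That conflicts with the unit clause (rose).
Both values of sun lead to a conflict.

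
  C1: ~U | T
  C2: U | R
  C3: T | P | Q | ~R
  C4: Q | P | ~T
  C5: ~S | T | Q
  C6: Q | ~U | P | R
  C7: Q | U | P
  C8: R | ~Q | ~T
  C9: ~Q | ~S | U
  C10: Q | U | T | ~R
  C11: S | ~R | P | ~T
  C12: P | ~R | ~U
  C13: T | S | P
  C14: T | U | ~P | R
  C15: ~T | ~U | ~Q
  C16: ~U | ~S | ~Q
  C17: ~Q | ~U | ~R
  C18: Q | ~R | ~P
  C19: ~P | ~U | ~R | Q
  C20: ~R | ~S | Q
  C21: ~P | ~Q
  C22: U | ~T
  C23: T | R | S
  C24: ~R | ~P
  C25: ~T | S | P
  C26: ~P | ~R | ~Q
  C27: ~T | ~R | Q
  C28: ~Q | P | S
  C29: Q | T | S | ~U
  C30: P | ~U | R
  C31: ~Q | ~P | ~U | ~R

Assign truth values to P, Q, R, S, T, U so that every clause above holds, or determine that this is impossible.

Branch on U: set U = 1.
Unit clause (T) forces T = 1.
Unit clause (~Q) forces Q = 0.
Unit clause (P) forces P = 1.
Unit clause (~R) forces R = 0.
Every clause is now satisfied; S is unconstrained.

P: 1, Q: 0, R: 0, S: 1, T: 1, U: 1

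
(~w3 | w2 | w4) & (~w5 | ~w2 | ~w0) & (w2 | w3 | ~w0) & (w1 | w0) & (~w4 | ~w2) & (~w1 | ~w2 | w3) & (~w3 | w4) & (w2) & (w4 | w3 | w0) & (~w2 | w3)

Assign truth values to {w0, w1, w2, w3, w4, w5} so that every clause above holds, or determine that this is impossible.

UNSATISFIABLE

(w2) alone gives w2 = 1.
(~w4) alone gives w4 = 0.
(~w3) alone gives w3 = 0.
That conflicts with the unit clause (w3).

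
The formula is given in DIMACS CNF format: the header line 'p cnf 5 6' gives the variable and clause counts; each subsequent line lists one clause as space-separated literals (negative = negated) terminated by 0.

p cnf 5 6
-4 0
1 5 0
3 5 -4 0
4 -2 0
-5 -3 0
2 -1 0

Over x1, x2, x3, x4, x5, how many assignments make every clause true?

There are 2^5 = 32 truth assignments over (x1, x2, x3, x4, x5).
Split on x2. With x2 = True, the clauses containing x2 are satisfied and ¬x2 drops from the rest; 0 of the 2^4 = 16 assignments to the other variables satisfy what remains.
With x2 = False, by the same count on the reduced clause set, 1 assignment works.
Total: 0 + 1 = 1.

1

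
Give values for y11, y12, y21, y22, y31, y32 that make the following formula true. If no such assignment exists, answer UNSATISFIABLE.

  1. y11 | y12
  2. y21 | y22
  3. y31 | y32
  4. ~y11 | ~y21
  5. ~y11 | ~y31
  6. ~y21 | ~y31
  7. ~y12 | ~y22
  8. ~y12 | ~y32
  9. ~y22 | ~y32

Case y11 = 1:
Unit clause (~y21) forces y21 = 0.
Unit clause (y22) forces y22 = 1.
Unit clause (~y31) forces y31 = 0.
Unit clause (y32) forces y32 = 1.
That conflicts with the unit clause (~y32).
Backtrack on y11: now try y11 = 0.
Unit clause (y12) forces y12 = 1.
Unit clause (~y22) forces y22 = 0.
Unit clause (y21) forces y21 = 1.
Unit clause (~y31) forces y31 = 0.
Unit clause (y32) forces y32 = 1.
That conflicts with the unit clause (~y32).
Neither y11 = 1 nor y11 = 0 works.

UNSATISFIABLE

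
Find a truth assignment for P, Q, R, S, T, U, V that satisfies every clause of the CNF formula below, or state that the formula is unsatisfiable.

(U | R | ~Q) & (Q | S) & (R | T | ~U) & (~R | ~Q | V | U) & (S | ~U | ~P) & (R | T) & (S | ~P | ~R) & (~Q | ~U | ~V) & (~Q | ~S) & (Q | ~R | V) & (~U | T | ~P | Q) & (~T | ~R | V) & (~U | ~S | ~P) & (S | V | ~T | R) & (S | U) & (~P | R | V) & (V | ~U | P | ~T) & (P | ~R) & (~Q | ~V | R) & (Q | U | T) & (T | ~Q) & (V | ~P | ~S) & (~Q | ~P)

P=1, Q=0, R=0, S=1, T=1, U=0, V=1

Branch on Q: set Q = 0.
Unit clause (S) forces S = 1.
Branch on R: set R = 0.
Unit clause (T) forces T = 1.
Branch on U: set U = 0.
Branch on P: set P = 1.
Unit clause (V) forces V = 1.
This assignment satisfies each clause.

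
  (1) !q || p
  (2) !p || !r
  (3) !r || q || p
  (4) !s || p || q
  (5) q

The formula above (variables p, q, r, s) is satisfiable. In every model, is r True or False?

False

Suppose r = true.
(!p) alone gives p = false.
(!q) alone gives q = false.
But (q) is also a unit clause — contradiction.
So every satisfying assignment has r = False.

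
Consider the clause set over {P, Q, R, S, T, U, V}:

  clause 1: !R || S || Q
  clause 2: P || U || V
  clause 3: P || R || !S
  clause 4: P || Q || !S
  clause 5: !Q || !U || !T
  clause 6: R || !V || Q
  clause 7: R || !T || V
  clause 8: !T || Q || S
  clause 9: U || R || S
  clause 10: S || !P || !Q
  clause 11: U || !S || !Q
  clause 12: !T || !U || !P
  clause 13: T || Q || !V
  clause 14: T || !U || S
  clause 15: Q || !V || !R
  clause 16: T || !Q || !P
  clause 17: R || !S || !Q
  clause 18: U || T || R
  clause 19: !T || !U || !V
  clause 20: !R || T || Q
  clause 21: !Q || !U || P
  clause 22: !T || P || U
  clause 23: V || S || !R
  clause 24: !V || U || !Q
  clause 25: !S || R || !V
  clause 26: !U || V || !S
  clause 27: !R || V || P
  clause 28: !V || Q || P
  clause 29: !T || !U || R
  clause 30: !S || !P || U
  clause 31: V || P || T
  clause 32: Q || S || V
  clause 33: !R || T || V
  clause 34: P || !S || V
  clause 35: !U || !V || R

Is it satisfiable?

Case R = false:
Case P = true:
Case V = false:
From the singleton clause (!T), T = false.
From the singleton clause (!Q), Q = false.
From the singleton clause (U), U = true.
From the singleton clause (S), S = true.
Now (!S) is unsatisfied and unit — conflict.
That branch fails; take V = true instead.
From the singleton clause (Q), Q = true.
From the singleton clause (S), S = true.
Now (!S) is unsatisfied and unit — conflict.
Both values of V lead to a conflict.
That branch fails; take P = false instead.
From the singleton clause (!S), S = false.
From the singleton clause (U), U = true.
From the singleton clause (T), T = true.
Now (!T) is unsatisfied and unit — conflict.
Both values of P lead to a conflict.
That branch fails; take R = true instead.
Case S = true:
Case P = true:
From the singleton clause (U), U = true.
From the singleton clause (!T), T = false.
From the singleton clause (!Q), Q = false.
Now (Q) is unsatisfied and unit — conflict.
That branch fails; take P = false instead.
From the singleton clause (Q), Q = true.
From the singleton clause (U), U = true.
Now (!U) is unsatisfied and unit — conflict.
Both values of P lead to a conflict.
That branch fails; take S = false instead.
From the singleton clause (Q), Q = true.
From the singleton clause (!P), P = false.
From the singleton clause (!U), U = false.
From the singleton clause (V), V = true.
Now (!V) is unsatisfied and unit — conflict.
Both values of S lead to a conflict.
Both values of R lead to a conflict.
No assignment satisfies every clause.

No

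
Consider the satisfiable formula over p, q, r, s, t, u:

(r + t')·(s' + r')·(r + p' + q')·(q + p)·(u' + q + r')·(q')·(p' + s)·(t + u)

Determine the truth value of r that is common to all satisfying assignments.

False

Suppose r = 1.
From the singleton clause (s'), s = 0.
From the singleton clause (q'), q = 0.
From the singleton clause (p), p = 1.
Now (p') is unsatisfied and unit — conflict.
So every satisfying assignment has r = False.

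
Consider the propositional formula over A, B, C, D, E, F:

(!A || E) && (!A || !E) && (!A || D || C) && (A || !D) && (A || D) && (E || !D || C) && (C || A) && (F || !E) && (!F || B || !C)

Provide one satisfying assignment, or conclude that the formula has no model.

Case A = false:
Unit clause (!D) forces D = false.
Now (D) is unsatisfied and unit — conflict.
So A must be the other value — set A = true.
Unit clause (E) forces E = true.
Now (!E) is unsatisfied and unit — conflict.
Either choice for A ends in contradiction.

UNSATISFIABLE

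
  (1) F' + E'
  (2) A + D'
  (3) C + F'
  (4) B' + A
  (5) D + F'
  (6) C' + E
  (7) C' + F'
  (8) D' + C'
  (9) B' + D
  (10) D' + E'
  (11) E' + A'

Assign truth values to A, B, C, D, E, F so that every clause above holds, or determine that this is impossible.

Branch on F: set F = 0.
Branch on A: set A = 0.
The clause (D') is unit, so D = 0.
The clause (B') is unit, so B = 0.
Branch on C: set C = 0.
No clause remains; E is free.

A: 0, B: 0, C: 0, D: 0, E: 1, F: 0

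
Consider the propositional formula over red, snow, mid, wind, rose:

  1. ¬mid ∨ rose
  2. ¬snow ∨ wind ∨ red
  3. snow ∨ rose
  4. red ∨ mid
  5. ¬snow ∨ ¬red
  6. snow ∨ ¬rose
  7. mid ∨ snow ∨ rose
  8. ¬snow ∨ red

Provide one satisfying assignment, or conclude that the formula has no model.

Try mid = False.
From the singleton clause (red), red = True.
From the singleton clause (¬snow), snow = False.
From the singleton clause (rose), rose = True.
That conflicts with the unit clause (¬rose).
Backtrack on mid: now try mid = True.
From the singleton clause (rose), rose = True.
From the singleton clause (snow), snow = True.
From the singleton clause (¬red), red = False.
That conflicts with the unit clause (red).
Neither mid = True nor mid = False works.

UNSATISFIABLE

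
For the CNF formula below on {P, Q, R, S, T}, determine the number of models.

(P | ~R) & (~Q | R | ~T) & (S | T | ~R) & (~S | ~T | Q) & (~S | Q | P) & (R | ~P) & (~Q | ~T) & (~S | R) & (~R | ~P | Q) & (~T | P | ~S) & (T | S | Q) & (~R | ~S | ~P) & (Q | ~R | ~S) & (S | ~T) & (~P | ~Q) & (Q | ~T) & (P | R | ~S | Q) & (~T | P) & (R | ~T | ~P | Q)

1

There are 2^5 = 32 truth assignments over (P, Q, R, S, T).
Split on P. With P = 1, the clauses containing P are satisfied and ~P drops from the rest; 0 of the 2^4 = 16 assignments to the other variables satisfy what remains.
With P = 0, by the same count on the reduced clause set, 1 assignment works.
(One model: P=F, Q=T, R=F, S=F, T=F.)
Total: 0 + 1 = 1.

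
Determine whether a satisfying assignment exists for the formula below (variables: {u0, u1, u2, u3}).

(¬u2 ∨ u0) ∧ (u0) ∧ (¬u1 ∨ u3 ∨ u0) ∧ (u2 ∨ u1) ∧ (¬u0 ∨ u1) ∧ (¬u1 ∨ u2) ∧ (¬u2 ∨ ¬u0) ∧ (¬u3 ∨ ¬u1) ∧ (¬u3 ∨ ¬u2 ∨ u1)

The clause (u0) is unit, so u0 = True.
The clause (u1) is unit, so u1 = True.
The clause (u2) is unit, so u2 = True.
That conflicts with the unit clause (¬u2).
No assignment satisfies every clause.

No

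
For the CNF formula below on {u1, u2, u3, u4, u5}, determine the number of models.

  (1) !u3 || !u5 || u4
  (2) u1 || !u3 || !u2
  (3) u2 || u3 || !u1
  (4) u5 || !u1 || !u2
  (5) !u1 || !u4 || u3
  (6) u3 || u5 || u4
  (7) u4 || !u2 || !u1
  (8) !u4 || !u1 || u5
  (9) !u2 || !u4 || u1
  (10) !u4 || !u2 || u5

There are 2^5 = 32 truth assignments over (u1, u2, u3, u4, u5).
Split on u3. With u3 = true, the clauses containing u3 are satisfied and !u3 drops from the rest; 6 of the 2^4 = 16 assignments to the other variables satisfy what remains.
With u3 = false, by the same count on the reduced clause set, 4 assignments work.
Total: 6 + 4 = 10.

10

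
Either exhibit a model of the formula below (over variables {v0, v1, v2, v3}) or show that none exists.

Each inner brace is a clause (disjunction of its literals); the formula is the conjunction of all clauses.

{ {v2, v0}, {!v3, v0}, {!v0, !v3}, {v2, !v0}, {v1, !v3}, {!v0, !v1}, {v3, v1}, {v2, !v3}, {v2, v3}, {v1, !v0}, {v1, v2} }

Suppose v2 = true.
Suppose v3 = false.
From the singleton clause (v1), v1 = true.
From the singleton clause (!v0), v0 = false.
This assignment satisfies each clause.

v0: false; v1: true; v2: true; v3: false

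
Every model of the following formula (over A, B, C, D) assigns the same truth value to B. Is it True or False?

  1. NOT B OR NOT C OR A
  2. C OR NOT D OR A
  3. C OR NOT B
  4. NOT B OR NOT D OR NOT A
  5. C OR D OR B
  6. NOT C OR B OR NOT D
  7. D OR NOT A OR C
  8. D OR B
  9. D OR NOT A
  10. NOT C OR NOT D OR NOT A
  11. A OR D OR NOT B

Suppose B = true.
(C) alone gives C = true.
(A) alone gives A = true.
(NOT D) alone gives D = false.
But (D) is also a unit clause — contradiction.
So every satisfying assignment has B = False.

False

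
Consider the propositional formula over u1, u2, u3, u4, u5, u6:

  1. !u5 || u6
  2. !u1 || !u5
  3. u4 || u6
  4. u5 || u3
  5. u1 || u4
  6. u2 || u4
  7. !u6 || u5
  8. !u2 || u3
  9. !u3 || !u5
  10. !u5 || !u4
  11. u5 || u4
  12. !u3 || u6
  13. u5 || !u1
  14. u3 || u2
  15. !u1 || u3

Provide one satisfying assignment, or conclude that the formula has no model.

UNSATISFIABLE

Suppose u5 = false.
From the singleton clause (u3), u3 = true.
From the singleton clause (!u6), u6 = false.
But (u6) is also a unit clause — contradiction.
Backtrack on u5: now try u5 = true.
From the singleton clause (u6), u6 = true.
From the singleton clause (!u1), u1 = false.
From the singleton clause (u4), u4 = true.
But (!u4) is also a unit clause — contradiction.
Both values of u5 lead to a conflict.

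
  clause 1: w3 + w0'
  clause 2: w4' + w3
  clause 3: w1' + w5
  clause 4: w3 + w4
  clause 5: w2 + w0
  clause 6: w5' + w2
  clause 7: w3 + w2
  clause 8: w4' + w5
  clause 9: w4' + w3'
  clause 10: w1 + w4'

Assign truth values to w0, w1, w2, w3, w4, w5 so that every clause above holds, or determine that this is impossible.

w0: 1,  w1: 0,  w2: 1,  w3: 1,  w4: 0,  w5: 0

Try w3 = 1.
From the singleton clause (w4'), w4 = 0.
Try w1 = 0.
Try w2 = 1.
All clauses hold; w0, w5 can take either value.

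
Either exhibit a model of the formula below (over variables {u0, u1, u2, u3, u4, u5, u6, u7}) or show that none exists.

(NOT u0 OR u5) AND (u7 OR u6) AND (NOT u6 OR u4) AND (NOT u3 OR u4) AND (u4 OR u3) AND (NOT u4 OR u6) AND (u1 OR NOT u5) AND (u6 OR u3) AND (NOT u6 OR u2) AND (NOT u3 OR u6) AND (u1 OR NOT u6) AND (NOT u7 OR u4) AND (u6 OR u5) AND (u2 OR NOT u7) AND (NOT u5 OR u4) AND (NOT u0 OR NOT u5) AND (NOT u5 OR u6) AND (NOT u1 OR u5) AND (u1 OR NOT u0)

Case u0 = false:
Case u7 = false:
Unit clause (u6) forces u6 = true.
Unit clause (u4) forces u4 = true.
Unit clause (u2) forces u2 = true.
Unit clause (u1) forces u1 = true.
Unit clause (u5) forces u5 = true.
All clauses hold; u3 can take either value.

u0=false, u1=true, u2=true, u3=false, u4=true, u5=true, u6=true, u7=false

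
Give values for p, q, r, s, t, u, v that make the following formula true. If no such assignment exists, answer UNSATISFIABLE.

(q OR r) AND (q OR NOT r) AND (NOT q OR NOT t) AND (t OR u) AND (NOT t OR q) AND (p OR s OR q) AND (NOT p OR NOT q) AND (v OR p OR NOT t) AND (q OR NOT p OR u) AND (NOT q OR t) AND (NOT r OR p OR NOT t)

Try q = true.
(NOT t) alone gives t = false.
Now (t) is unsatisfied and unit — conflict.
So q must be the other value — set q = false.
(r) alone gives r = true.
Now (NOT r) is unsatisfied and unit — conflict.
Both values of q lead to a conflict.

UNSATISFIABLE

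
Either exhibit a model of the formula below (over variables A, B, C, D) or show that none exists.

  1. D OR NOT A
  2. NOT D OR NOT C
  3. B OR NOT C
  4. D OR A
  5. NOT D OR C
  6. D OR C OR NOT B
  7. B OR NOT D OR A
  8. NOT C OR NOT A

Case D = true:
The clause (NOT C) is unit, so C = false.
That conflicts with the unit clause (C).
So D must be the other value — set D = false.
The clause (NOT A) is unit, so A = false.
That conflicts with the unit clause (A).
Both values of D lead to a conflict.

UNSATISFIABLE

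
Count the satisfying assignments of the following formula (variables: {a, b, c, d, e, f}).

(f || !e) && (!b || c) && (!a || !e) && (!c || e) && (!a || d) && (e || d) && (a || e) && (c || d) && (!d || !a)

5

There are 2^6 = 64 truth assignments over (a, b, c, d, e, f).
Split on e. With e = true, the clauses containing e are satisfied and !e drops from the rest; 5 of the 2^5 = 32 assignments to the other variables satisfy what remains.
With e = false, by the same count on the reduced clause set, 0 assignments work.
(One model: a=F, b=F, c=F, d=T, e=T, f=T.)
Total: 5 + 0 = 5.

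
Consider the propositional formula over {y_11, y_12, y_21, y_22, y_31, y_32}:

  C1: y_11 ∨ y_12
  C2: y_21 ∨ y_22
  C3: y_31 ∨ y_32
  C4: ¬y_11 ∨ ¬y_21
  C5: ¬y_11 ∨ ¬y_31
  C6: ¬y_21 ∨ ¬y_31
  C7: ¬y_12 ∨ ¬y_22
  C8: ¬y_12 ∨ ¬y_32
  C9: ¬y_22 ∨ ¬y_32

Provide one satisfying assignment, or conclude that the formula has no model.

Branch on y_11: set y_11 = True.
Unit clause (¬y_21) forces y_21 = False.
Unit clause (y_22) forces y_22 = True.
Unit clause (¬y_31) forces y_31 = False.
Unit clause (y_32) forces y_32 = True.
But (¬y_32) is also a unit clause — contradiction.
That branch fails; take y_11 = False instead.
Unit clause (y_12) forces y_12 = True.
Unit clause (¬y_22) forces y_22 = False.
Unit clause (y_21) forces y_21 = True.
Unit clause (¬y_31) forces y_31 = False.
Unit clause (y_32) forces y_32 = True.
But (¬y_32) is also a unit clause — contradiction.
Both values of y_11 lead to a conflict.

UNSATISFIABLE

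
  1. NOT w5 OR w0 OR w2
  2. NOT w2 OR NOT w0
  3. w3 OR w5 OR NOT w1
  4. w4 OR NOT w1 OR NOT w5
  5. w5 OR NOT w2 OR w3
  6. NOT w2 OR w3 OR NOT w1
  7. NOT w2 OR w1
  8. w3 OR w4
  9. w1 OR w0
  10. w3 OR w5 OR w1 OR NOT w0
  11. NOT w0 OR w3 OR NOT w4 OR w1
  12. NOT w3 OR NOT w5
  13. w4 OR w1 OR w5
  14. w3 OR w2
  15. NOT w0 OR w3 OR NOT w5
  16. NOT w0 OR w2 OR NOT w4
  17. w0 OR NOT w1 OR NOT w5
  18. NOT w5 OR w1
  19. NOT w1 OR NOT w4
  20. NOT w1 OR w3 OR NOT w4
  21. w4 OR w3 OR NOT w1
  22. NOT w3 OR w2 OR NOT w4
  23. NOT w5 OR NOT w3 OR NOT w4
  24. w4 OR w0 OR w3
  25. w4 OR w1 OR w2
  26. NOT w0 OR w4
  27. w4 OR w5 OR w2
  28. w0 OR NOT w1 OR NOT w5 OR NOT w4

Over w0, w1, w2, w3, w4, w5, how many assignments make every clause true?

There are 2^6 = 64 truth assignments over (w0, w1, w2, w3, w4, w5).
Split on w4. With w4 = true, the clauses containing w4 are satisfied and NOT w4 drops from the rest; 0 of the 2^5 = 32 assignments to the other variables satisfy what remains.
With w4 = false, by the same count on the reduced clause set, 1 assignment works.
(One model: w0=F, w1=T, w2=T, w3=T, w4=F, w5=F.)
Total: 0 + 1 = 1.

1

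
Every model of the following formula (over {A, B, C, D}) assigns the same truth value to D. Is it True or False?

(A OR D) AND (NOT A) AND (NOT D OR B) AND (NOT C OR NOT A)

Suppose D = false.
Unit clause (A) forces A = true.
But (NOT A) is also a unit clause — contradiction.
So every satisfying assignment has D = True.

True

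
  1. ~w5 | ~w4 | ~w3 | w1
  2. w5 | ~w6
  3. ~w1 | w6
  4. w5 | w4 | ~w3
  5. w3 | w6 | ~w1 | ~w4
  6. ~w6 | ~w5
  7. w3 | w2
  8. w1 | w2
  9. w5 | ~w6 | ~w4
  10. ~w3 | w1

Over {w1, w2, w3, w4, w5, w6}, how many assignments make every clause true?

There are 2^6 = 64 truth assignments over (w1, w2, w3, w4, w5, w6).
Split on w1. With w1 = 1, the clauses containing w1 are satisfied and ~w1 drops from the rest; 0 of the 2^5 = 32 assignments to the other variables satisfy what remains.
With w1 = 0, by the same count on the reduced clause set, 4 assignments work.
Total: 0 + 4 = 4.

4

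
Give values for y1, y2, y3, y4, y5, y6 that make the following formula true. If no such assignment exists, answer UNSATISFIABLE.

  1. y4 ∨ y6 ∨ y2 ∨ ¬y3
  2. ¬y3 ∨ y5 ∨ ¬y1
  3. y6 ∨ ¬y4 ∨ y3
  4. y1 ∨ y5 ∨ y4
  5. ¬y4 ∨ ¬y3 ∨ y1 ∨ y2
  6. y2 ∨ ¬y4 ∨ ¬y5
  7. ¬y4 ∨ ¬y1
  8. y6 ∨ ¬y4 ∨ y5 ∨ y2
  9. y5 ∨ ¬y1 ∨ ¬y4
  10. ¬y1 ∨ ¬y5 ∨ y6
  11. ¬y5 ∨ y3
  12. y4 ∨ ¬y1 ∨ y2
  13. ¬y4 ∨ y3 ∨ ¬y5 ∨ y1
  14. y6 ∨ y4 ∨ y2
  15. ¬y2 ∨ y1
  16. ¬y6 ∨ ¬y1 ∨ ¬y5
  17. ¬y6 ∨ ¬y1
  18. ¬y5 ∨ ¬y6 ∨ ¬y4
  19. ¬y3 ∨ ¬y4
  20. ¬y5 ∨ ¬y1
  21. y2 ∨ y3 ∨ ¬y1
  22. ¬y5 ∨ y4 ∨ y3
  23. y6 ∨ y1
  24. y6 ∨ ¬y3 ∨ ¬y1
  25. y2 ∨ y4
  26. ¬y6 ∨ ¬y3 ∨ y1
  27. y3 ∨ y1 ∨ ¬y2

Try y4 = False.
Unit clause (y2) forces y2 = True.
Unit clause (y1) forces y1 = True.
Unit clause (¬y6) forces y6 = False.
Unit clause (¬y5) forces y5 = False.
Unit clause (¬y3) forces y3 = False.
Every clause now holds.

y1=True; y2=True; y3=False; y4=False; y5=False; y6=False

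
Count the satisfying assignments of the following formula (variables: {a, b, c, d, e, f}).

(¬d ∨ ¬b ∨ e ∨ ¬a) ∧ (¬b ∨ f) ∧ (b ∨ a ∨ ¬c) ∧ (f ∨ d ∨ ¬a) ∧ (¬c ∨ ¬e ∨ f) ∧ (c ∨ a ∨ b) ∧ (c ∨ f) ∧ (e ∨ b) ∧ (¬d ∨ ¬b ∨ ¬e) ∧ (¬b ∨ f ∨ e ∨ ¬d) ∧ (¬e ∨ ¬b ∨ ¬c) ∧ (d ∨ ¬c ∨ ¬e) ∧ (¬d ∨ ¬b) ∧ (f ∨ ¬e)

There are 2^6 = 64 truth assignments over (a, b, c, d, e, f).
Split on f. With f = True, the clauses containing f are satisfied and ¬f drops from the rest; 9 of the 2^5 = 32 assignments to the other variables satisfy what remains.
With f = False, by the same count on the reduced clause set, 0 assignments work.
(One model: a=F, b=T, c=F, d=F, e=F, f=T.)
Total: 9 + 0 = 9.

9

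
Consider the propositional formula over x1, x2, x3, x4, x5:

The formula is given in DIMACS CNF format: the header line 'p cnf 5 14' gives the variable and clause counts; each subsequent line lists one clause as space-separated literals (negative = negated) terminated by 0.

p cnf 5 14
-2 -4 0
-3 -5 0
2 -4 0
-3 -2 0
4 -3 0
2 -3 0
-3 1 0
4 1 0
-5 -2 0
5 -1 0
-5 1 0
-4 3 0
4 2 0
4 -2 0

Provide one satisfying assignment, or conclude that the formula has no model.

Suppose x2 = False.
Unit clause (¬x4) forces x4 = False.
Now (x4) is unsatisfied and unit — conflict.
That branch fails; take x2 = True instead.
Unit clause (¬x4) forces x4 = False.
Now (x4) is unsatisfied and unit — conflict.
Both values of x2 lead to a conflict.

UNSATISFIABLE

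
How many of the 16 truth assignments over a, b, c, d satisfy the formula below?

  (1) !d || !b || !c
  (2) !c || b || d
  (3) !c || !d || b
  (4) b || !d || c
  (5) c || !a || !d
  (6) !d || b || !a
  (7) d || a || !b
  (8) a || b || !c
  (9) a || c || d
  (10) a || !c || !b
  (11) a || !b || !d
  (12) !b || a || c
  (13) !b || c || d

There are 2^4 = 16 truth assignments over (a, b, c, d).
Check each against the 13 clauses (columns in the order a, b, c, d):
  F F F F  ✗ fails (a || c || d)
  F F F T  ✗ fails (b || !d || c)
  F F T F  ✗ fails (!c || b || d)
  F F T T  ✗ fails (!c || !d || b)
  F T F F  ✗ fails (d || a || !b)
  F T F T  ✗ fails (a || !b || !d)
  F T T F  ✗ fails (d || a || !b)
  F T T T  ✗ fails (!d || !b || !c)
  T F F F  ✓ satisfies all
  T F F T  ✗ fails (b || !d || c)
  T F T F  ✗ fails (!c || b || d)
  T F T T  ✗ fails (!c || !d || b)
  T T F F  ✗ fails (!b || c || d)
  T T F T  ✗ fails (c || !a || !d)
  T T T F  ✓ satisfies all
  T T T T  ✗ fails (!d || !b || !c)
2 of the 16 rows are models.

2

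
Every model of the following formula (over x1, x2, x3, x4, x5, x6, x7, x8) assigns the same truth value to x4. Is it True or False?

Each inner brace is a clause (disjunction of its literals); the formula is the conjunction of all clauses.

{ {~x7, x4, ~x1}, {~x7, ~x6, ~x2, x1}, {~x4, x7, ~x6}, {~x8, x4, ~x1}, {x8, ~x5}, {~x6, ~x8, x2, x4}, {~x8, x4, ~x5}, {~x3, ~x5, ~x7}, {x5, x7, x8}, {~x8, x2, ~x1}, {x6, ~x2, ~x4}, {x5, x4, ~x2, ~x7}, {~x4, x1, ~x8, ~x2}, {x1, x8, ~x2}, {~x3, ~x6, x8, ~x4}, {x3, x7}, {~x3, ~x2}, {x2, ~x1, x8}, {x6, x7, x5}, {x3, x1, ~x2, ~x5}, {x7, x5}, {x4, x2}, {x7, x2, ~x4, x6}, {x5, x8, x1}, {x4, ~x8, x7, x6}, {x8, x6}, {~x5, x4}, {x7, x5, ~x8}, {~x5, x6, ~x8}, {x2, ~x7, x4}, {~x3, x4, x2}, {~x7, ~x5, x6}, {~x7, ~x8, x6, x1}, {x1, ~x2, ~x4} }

True

Suppose x4 = 0.
The clause (x2) is unit, so x2 = 1.
The clause (~x3) is unit, so x3 = 0.
The clause (x7) is unit, so x7 = 1.
The clause (~x1) is unit, so x1 = 0.
The clause (~x6) is unit, so x6 = 0.
The clause (x5) is unit, so x5 = 1.
That conflicts with the unit clause (~x5).
So every satisfying assignment has x4 = True.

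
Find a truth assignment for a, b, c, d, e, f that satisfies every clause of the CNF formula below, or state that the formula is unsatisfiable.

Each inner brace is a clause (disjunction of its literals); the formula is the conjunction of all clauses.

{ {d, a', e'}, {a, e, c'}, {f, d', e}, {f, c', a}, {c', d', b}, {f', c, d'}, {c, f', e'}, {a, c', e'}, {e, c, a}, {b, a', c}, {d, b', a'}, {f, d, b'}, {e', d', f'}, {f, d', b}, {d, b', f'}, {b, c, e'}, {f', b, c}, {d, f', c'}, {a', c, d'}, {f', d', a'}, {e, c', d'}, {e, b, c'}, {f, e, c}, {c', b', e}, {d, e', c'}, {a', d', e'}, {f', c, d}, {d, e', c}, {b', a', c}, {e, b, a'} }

a ↦ 0; b ↦ 1; c ↦ 0; d ↦ 1; e ↦ 1; f ↦ 0

Suppose d = 1.
Suppose f = 0.
(e) alone gives e = 1.
(b) alone gives b = 1.
(a') alone gives a = 0.
(c') alone gives c = 0.
This assignment satisfies each clause.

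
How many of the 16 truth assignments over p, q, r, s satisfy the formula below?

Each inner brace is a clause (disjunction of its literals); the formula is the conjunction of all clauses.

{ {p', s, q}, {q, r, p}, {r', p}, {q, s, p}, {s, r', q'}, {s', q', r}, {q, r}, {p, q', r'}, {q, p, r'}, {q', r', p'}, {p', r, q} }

3

There are 2^4 = 16 truth assignments over (p, q, r, s).
Check each against the 11 clauses (columns in the order p, q, r, s):
  F F F F  ✗ fails (q + r + p)
  F F F T  ✗ fails (q + r + p)
  F F T F  ✗ fails (r' + p)
  F F T T  ✗ fails (r' + p)
  F T F F  ✓ satisfies all
  F T F T  ✗ fails (s' + q' + r)
  F T T F  ✗ fails (r' + p)
  F T T T  ✗ fails (r' + p)
  T F F F  ✗ fails (p' + s + q)
  T F F T  ✗ fails (q + r)
  T F T F  ✗ fails (p' + s + q)
  T F T T  ✓ satisfies all
  T T F F  ✓ satisfies all
  T T F T  ✗ fails (s' + q' + r)
  T T T F  ✗ fails (s + r' + q')
  T T T T  ✗ fails (q' + r' + p')
3 of the 16 rows are models.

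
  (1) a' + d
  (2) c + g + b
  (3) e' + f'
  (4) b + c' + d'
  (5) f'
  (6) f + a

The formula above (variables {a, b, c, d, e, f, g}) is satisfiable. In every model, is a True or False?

True

Suppose a = 0.
(f') alone gives f = 0.
That conflicts with the unit clause (f).
So every satisfying assignment has a = True.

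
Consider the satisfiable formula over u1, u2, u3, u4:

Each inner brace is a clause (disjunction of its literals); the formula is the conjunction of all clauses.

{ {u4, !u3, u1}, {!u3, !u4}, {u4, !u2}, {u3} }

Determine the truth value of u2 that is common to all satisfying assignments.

False

Suppose u2 = true.
(u4) alone gives u4 = true.
(!u3) alone gives u3 = false.
Now (u3) is unsatisfied and unit — conflict.
So every satisfying assignment has u2 = False.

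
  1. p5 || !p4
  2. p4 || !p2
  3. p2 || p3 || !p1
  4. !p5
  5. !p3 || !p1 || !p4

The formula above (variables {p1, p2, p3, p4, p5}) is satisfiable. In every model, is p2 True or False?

False

Suppose p2 = true.
From the singleton clause (p4), p4 = true.
From the singleton clause (p5), p5 = true.
That conflicts with the unit clause (!p5).
So every satisfying assignment has p2 = False.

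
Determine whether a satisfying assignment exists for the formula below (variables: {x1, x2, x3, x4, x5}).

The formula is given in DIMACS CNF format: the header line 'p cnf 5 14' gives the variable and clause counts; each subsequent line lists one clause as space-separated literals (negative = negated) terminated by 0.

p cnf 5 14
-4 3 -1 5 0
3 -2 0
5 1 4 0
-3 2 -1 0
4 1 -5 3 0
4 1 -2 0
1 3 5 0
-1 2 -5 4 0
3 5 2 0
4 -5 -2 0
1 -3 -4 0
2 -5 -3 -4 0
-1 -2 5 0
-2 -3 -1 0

Yes, satisfiable

Branch on x3: set x3 = False.
(¬x2) alone gives x2 = False.
(x5) alone gives x5 = True.
Branch on x4: set x4 = True.
All clauses hold; x1 can take either value.
A satisfying assignment: x1 ↦ True, x2 ↦ False, x3 ↦ False, x4 ↦ True, x5 ↦ True.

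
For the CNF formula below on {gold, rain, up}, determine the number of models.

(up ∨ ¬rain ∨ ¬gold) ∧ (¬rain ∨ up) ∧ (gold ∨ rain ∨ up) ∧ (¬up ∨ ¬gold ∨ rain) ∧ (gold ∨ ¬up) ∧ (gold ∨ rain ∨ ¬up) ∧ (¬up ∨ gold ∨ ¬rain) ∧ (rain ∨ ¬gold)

1

There are 2^3 = 8 truth assignments over (gold, rain, up).
Split on rain. With rain = True, the clauses containing rain are satisfied and ¬rain drops from the rest; 1 of the 2^2 = 4 assignments to the other variables satisfy what remains.
With rain = False, by the same count on the reduced clause set, 0 assignments work.
(One model: gold=T, rain=T, up=T.)
Total: 1 + 0 = 1.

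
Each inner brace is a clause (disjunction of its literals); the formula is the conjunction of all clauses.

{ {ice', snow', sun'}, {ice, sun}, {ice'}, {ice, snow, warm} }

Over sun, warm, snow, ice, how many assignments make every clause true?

There are 2^4 = 16 truth assignments over (sun, warm, snow, ice).
Split on sun. With sun = 1, the clauses containing sun are satisfied and sun' drops from the rest; 3 of the 2^3 = 8 assignments to the other variables satisfy what remains.
With sun = 0, by the same count on the reduced clause set, 0 assignments work.
(One model: sun=T, warm=F, snow=T, ice=F.)
Total: 3 + 0 = 3.

3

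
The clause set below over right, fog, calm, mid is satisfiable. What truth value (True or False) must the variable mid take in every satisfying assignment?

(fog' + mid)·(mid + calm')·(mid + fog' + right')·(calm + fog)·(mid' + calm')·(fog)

True

Suppose mid = 0.
From the singleton clause (fog'), fog = 0.
But (fog) is also a unit clause — contradiction.
So every satisfying assignment has mid = True.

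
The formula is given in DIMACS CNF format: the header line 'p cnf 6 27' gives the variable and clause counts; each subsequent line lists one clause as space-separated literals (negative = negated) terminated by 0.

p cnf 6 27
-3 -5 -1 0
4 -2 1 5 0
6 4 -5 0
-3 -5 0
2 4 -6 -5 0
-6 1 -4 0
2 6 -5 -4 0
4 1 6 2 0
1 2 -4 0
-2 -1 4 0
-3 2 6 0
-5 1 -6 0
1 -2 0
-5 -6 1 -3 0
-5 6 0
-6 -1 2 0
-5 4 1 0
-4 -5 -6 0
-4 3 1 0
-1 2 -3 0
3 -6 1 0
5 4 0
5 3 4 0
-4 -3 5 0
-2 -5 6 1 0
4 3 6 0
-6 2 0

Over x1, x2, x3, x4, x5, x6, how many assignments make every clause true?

3

There are 2^6 = 64 truth assignments over (x1, x2, x3, x4, x5, x6).
Split on x2. With x2 = True, the clauses containing x2 are satisfied and ¬x2 drops from the rest; 2 of the 2^5 = 32 assignments to the other variables satisfy what remains.
With x2 = False, by the same count on the reduced clause set, 1 assignment works.
(One model: x1=T, x2=F, x3=F, x4=T, x5=F, x6=F.)
Total: 2 + 1 = 3.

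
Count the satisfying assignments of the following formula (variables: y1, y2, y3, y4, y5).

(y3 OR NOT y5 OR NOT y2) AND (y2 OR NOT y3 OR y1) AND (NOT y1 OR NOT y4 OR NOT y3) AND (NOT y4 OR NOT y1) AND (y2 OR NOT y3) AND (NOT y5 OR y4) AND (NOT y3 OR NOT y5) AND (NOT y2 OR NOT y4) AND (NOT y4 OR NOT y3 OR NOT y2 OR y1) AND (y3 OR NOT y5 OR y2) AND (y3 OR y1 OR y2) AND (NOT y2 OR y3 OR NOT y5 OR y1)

There are 2^5 = 32 truth assignments over (y1, y2, y3, y4, y5).
Split on y2. With y2 = true, the clauses containing y2 are satisfied and NOT y2 drops from the rest; 4 of the 2^4 = 16 assignments to the other variables satisfy what remains.
With y2 = false, by the same count on the reduced clause set, 1 assignment works.
(One model: y1=F, y2=T, y3=F, y4=F, y5=F.)
Total: 4 + 1 = 5.

5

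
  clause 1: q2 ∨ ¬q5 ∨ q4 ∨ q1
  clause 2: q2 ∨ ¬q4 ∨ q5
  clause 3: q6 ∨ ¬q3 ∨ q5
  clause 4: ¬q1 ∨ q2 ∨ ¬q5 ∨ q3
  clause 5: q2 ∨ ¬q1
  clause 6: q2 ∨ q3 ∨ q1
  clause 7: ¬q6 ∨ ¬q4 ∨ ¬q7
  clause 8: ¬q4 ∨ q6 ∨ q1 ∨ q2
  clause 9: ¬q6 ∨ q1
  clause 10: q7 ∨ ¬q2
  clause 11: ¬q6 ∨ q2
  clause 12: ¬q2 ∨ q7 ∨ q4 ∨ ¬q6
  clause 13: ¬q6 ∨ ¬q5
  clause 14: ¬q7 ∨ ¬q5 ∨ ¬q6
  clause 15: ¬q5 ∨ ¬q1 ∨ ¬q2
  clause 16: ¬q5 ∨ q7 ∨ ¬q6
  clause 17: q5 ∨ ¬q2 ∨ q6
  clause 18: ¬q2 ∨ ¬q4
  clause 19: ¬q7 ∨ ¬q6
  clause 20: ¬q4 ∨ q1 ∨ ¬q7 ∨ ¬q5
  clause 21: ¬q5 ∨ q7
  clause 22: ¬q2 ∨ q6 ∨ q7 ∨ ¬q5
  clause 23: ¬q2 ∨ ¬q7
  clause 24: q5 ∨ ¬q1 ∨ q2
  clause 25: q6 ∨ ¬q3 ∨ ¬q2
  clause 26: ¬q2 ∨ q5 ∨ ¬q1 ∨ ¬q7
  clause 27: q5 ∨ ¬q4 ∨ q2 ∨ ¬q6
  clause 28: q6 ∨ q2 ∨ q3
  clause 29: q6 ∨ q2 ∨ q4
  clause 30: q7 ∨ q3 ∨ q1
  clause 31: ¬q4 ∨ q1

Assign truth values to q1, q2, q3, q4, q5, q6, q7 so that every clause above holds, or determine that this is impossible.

Case q2 = True:
The clause (q7) is unit, so q7 = True.
But (¬q7) is also a unit clause — contradiction.
So q2 must be the other value — set q2 = False.
The clause (¬q1) is unit, so q1 = False.
The clause (q3) is unit, so q3 = True.
The clause (¬q6) is unit, so q6 = False.
The clause (q5) is unit, so q5 = True.
The clause (q4) is unit, so q4 = True.
But (¬q4) is also a unit clause — contradiction.
Either choice for q2 ends in contradiction.

UNSATISFIABLE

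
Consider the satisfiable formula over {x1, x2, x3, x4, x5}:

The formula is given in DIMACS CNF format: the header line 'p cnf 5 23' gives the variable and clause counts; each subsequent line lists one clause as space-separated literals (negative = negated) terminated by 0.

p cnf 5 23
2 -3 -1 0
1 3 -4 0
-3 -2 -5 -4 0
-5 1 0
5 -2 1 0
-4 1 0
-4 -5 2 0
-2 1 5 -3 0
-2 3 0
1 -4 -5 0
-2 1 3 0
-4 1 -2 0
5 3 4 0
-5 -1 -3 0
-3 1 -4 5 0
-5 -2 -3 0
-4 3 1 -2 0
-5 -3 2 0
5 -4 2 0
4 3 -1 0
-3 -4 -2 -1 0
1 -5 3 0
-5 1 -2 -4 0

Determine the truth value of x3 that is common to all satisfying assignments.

True

Suppose x3 = False.
Unit clause (¬x2) forces x2 = False.
Try x1 = True.
Unit clause (x4) forces x4 = True.
Unit clause (¬x5) forces x5 = False.
That conflicts with the unit clause (x5).
That branch fails; take x1 = False instead.
Unit clause (¬x4) forces x4 = False.
Unit clause (¬x5) forces x5 = False.
That conflicts with the unit clause (x5).
Neither x1 = True nor x1 = False works.
So every satisfying assignment has x3 = True.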